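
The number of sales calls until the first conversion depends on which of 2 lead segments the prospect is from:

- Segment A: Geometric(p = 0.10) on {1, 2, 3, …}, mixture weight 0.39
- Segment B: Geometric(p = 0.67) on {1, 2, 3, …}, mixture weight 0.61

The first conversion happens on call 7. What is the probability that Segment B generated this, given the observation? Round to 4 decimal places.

Posterior ∝ prior × likelihood, so P(k | x) ∝ π_k f_k(x); normalise over all components.
Component likelihoods at x = 7:
  p_A = 0.0531441
  p_B = 0.000865284
Prior × likelihood for each component:
  π_A·p_A = 0.39 × 0.0531441 = 0.0207262
  π_B·p_B = 0.61 × 0.000865284 = 0.000527823
Normaliser: 0.0207262 + 0.000527823 = 0.021254
Responsibility of Segment B: 0.000527823 / 0.021254 ≈ 0.0248

0.0248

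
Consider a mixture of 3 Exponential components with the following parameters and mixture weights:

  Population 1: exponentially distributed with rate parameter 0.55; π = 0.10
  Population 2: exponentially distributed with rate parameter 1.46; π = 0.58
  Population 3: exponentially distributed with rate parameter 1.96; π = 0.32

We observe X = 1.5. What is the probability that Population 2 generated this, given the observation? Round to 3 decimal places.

Posterior ∝ prior × likelihood, so P(k | x) ∝ w_k f_k(x); normalise over all components.
Evaluate each component's likelihood at the observed value:
  L_1 = 0.241029
  L_2 = 0.163398
  L_3 = 0.103617
Prior × likelihood for each component:
  w_1·L_1 = 0.10 × 0.241029 = 0.0241029
  w_2·L_2 = 0.58 × 0.163398 = 0.0947711
  w_3·L_3 = 0.32 × 0.103617 = 0.0331574
Sum: 0.0241029 + 0.0947711 + 0.0331574 = 0.152031
P(Population 2 | data) ≈ 0.623

0.623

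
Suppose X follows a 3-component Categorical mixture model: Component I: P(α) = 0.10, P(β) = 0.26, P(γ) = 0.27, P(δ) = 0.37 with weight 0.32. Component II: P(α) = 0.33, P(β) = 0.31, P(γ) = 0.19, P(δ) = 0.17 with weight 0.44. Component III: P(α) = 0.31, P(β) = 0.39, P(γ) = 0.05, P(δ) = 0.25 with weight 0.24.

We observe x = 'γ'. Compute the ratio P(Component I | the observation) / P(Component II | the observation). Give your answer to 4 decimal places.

1.0335

Posterior odds = (P(Z=i) f_i(x)) / (P(Z=j) f_j(x)); the normalising sum cancels.
Evaluate each component's likelihood at the observed value:
  f_I = P(γ | comp) = 0.27
  f_II = P(γ | comp) = 0.19
  f_III = P(γ | comp) = 0.05
Posterior odds = (P(Z=I)·f_I) / (P(Z=II)·f_II) = (0.32·0.27) / (0.44·0.19) = 0.0864 / 0.0836 ≈ 1.0335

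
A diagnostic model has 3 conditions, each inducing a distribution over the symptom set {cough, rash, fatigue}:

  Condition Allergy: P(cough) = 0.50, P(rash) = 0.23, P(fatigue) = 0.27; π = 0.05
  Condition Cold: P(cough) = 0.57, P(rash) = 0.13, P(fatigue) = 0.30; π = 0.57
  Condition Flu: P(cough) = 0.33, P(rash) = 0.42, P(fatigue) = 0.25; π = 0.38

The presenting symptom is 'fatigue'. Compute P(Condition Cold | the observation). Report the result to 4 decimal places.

0.6118

Apply Bayes' rule: the posterior for each component is proportional to its prior times its likelihood at x.
Evaluate each component's likelihood at the observed value:
  L_Allergy = 0.27
  L_Cold = 0.3
  L_Flu = 0.25
Multiply by the mixture weights:
  π_Allergy·L_Allergy = 0.05 × 0.27 = 0.0135
  π_Cold·L_Cold = 0.57 × 0.3 = 0.171
  π_Flu·L_Flu = 0.38 × 0.25 = 0.095
Sum: 0.0135 + 0.171 + 0.095 = 0.2795
Responsibility of Condition Cold: 0.171 / 0.2795 ≈ 0.6118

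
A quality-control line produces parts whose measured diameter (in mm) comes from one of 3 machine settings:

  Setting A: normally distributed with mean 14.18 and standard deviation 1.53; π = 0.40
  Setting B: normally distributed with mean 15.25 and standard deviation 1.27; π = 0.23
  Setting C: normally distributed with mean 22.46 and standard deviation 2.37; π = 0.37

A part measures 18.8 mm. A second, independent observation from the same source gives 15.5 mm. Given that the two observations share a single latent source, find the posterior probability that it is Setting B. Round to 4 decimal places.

P(component k | x) = π_k·f_k(x) / marginal(x), where marginal(x) = Σ_j π_j·f_j(x).
Since both observations come from the same component, the likelihood for component k is f_k(x₁)·f_k(x₂).
  L_A = [0.00273063] × [0.179717] = 0.000490742
  L_B = [0.00631556] × [0.3081] = 0.00194583
  L_C = [0.0510849] × [0.00225646] = 0.000115271
Prior × likelihood for each component:
  π_A·L_A = 0.40 × 0.000490742 = 0.000196297
  π_B·L_B = 0.23 × 0.00194583 = 0.00044754
  π_C·L_C = 0.37 × 0.000115271 = 4.26503e-05
Normaliser: 0.000196297 + 0.00044754 + 4.26503e-05 = 0.000686487
Responsibility of Setting B: 0.00044754 / 0.000686487 ≈ 0.6519

0.6519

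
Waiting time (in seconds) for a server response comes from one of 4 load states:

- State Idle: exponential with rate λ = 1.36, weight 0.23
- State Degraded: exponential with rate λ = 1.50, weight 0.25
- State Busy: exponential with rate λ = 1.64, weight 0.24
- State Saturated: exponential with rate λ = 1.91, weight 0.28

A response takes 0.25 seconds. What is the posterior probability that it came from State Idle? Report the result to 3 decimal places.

0.207

The responsibility of component k is π_k f_k(x) divided by Σ_j π_j f_j(x).
Evaluate each component's likelihood at the observed value:
  p_Idle = 0.968008
  p_Degraded = 1.03093
  p_Busy = 1.08839
  p_Saturated = 1.18483
Multiply by the mixture weights:
  π_Idle·p_Idle = 0.23 × 0.968008 = 0.222642
  π_Degraded·p_Degraded = 0.25 × 1.03093 = 0.257733
  π_Busy·p_Busy = 0.24 × 1.08839 = 0.261213
  π_Saturated·p_Saturated = 0.28 × 1.18483 = 0.331754
Sum: 0.222642 + 0.257733 + 0.261213 + 0.331754 = 1.07334
P(State Idle | the observation) = 0.222642 / 1.07334 ≈ 0.207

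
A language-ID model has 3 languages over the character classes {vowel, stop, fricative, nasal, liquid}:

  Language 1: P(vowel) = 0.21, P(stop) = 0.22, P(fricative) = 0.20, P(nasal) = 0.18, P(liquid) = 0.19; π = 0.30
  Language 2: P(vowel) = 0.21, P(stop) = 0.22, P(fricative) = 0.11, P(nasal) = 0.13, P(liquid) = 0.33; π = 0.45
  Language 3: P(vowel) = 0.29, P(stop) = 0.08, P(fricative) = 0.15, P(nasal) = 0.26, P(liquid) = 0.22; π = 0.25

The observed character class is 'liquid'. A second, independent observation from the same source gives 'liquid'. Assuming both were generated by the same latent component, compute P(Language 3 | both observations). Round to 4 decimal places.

0.1682

By Bayes' theorem, P(k | x) = π_k f_k(x) / Σ_j π_j f_j(x).
Since both observations come from the same component, the likelihood for component k is f_k(x₁)·f_k(x₂).
  f_1 = [0.19] × [0.19] = 0.0361
  f_2 = [0.33] × [0.33] = 0.1089
  f_3 = [0.22] × [0.22] = 0.0484
Multiply by the mixture weights:
  π_1·f_1 = 0.30 × 0.0361 = 0.01083
  π_2·f_2 = 0.45 × 0.1089 = 0.049005
  π_3·f_3 = 0.25 × 0.0484 = 0.0121
Marginal: 0.01083 + 0.049005 + 0.0121 = 0.071935
Responsibility of Language 3: 0.0121 / 0.071935 ≈ 0.1682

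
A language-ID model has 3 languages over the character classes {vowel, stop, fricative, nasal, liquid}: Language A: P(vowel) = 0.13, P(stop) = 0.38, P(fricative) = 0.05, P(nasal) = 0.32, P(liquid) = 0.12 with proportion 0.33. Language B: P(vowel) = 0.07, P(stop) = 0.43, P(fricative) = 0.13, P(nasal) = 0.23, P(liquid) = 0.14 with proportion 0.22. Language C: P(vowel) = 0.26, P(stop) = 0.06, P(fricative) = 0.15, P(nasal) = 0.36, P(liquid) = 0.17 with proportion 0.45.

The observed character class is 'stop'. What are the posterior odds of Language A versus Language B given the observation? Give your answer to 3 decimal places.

1.326

Since P(k|x) ∝ π_k f_k(x), the posterior odds are π_i f_i(x) / (π_j f_j(x)).
Evaluate each component's likelihood at the observed value:
  L_A = P(stop | comp) = 0.38
  L_B = P(stop | comp) = 0.43
  L_C = P(stop | comp) = 0.06
Posterior odds = (π_A·L_A) / (π_B·L_B) = (0.33·0.38) / (0.22·0.43) = 0.1254 / 0.0946 ≈ 1.326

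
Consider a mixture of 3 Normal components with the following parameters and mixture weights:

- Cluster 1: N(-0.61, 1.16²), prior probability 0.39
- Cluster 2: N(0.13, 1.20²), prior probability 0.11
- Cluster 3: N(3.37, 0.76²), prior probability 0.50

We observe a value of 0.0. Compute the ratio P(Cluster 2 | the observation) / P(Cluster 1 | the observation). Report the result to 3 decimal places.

0.311

Posterior odds = (w_i f_i(x)) / (w_j f_j(x)); the normalising sum cancels.
Evaluate each component's likelihood at the observed value:
  f_1 = 0.299505
  f_2 = 0.330507
  f_3 = 2.82162e-05
0.0363557 / 0.116807 ≈ 0.311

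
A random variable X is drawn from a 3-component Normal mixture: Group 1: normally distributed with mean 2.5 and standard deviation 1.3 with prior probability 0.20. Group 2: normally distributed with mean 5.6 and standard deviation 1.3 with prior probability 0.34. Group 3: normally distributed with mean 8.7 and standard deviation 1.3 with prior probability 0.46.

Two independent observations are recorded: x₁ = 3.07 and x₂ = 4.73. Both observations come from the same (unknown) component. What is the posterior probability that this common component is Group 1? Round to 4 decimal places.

0.5049

By Bayes' theorem, P(k | x) = π_k f_k(x) / Σ_j π_j f_j(x).
Since both observations come from the same component, the likelihood for component k is f_k(x₁)·f_k(x₂).
  f_1 = [0.278754] × [0.0704695] = 0.0196436
  f_2 = [0.0461868] × [0.245309] = 0.01133
  f_3 = [2.59566e-05] × [0.00289639] = 7.51804e-08
Prior × likelihood for each component:
  π_1·f_1 = 0.20 × 0.0196436 = 0.00392873
  π_2·f_2 = 0.34 × 0.01133 = 0.00385221
  π_3·f_3 = 0.46 × 7.51804e-08 = 3.4583e-08
Marginal: 0.00392873 + 0.00385221 + 3.4583e-08 = 0.00778097
So the posterior for Group 1 is 0.00392873 / 0.00778097 ≈ 0.5049.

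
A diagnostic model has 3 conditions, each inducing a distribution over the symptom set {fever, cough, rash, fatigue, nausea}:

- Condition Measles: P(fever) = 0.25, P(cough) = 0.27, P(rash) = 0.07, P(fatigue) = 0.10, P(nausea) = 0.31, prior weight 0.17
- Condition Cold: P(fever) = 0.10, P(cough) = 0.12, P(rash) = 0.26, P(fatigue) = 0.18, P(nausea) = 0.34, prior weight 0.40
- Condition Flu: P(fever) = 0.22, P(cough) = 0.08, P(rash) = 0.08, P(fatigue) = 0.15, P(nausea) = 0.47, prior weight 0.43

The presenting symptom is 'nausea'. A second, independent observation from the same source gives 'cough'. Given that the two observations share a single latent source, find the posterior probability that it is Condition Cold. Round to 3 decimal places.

0.349

Posterior ∝ prior × likelihood, so P(k | x) ∝ w_k f_k(x); normalise over all components.
Since both observations come from the same component, the likelihood for component k is f_k(x₁)·f_k(x₂).
  L_Measles = [0.31] × [0.27] = 0.0837
  L_Cold = [0.34] × [0.12] = 0.0408
  L_Flu = [0.47] × [0.08] = 0.0376
Unnormalised posteriors:
  w_Measles·L_Measles = 0.17 × 0.0837 = 0.014229
  w_Cold·L_Cold = 0.40 × 0.0408 = 0.01632
  w_Flu·L_Flu = 0.43 × 0.0376 = 0.016168
Denominator: 0.014229 + 0.01632 + 0.016168 = 0.046717
P(Condition Cold | x₁, x₂) ≈ 0.349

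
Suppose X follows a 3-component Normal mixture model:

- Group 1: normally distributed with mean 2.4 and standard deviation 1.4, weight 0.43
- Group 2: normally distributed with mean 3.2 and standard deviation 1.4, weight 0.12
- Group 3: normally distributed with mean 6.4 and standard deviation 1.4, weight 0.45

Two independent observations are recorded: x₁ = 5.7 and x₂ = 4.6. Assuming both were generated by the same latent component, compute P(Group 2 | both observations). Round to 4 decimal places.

By Bayes' theorem, P(k | x) = w_k f_k(x) / Σ_j w_j f_j(x).
Since both observations come from the same component, the likelihood for component k is f_k(x₁)·f_k(x₂).
  f_1 = [(1/(1.4·√(2π)))·exp(−(5.7−2.4)²/(2·1.4²)) = 0.284959·exp(-2.77806) = 0.0177127] × [0.0829013] = 0.00146841
  f_2 = [(1/(1.4·√(2π)))·exp(−(5.7−3.2)²/(2·1.4²)) = 0.284959·exp(-1.59439) = 0.057856] × [0.172836] = 0.00999961
  f_3 = [(1/(1.4·√(2π)))·exp(−(5.7−6.4)²/(2·1.4²)) = 0.284959·exp(-0.12500) = 0.251475] × [0.124688] = 0.0313559
Unnormalised posteriors:
  w_1·f_1 = 0.43 × 0.00146841 = 0.000631415
  w_2·f_2 = 0.12 × 0.00999961 = 0.00119995
  w_3·f_3 = 0.45 × 0.0313559 = 0.0141102
Sum: 0.000631415 + 0.00119995 + 0.0141102 = 0.0159415
So the posterior for Group 2 is 0.00119995 / 0.0159415 ≈ 0.0753.

0.0753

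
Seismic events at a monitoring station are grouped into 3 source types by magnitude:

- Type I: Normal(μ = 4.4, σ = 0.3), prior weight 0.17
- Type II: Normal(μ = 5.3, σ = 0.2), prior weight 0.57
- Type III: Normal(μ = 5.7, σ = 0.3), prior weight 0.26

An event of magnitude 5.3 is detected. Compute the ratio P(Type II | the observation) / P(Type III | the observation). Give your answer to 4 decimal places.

Posterior odds = (P(Z=i) f_i(x)) / (P(Z=j) f_j(x)); the normalising sum cancels.
Component likelihoods at x = 5.3:
  L_I = (1/(0.3·√(2π)))·exp(−(5.3−4.4)²/(2·0.3²)) = 1.329808·exp(-4.50000) = 0.0147728
  L_II = (1/(0.2·√(2π)))·exp(−(5.3−5.3)²/(2·0.2²)) = 1.994711·exp(-0.00000) = 1.99471
  L_III = (1/(0.3·√(2π)))·exp(−(5.3−5.7)²/(2·0.3²)) = 1.329808·exp(-0.88889) = 0.5467
Odds = (0.57/0.26) × (1.99471/0.5467) = 2.19231 × 3.64864 ≈ 7.9989

7.9989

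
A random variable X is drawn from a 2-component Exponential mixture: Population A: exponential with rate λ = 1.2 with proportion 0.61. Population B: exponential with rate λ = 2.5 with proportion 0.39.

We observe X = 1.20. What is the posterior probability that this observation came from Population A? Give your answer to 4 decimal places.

0.7813

Posterior ∝ prior × likelihood, so P(k | x) ∝ π_k f_k(x); normalise over all components.
Component likelihoods at x = 1.20:
  p_A = 0.284313
  p_B = 0.124468
Multiply by the mixture weights:
  π_A·p_A = 0.61 × 0.284313 = 0.173431
  π_B·p_B = 0.39 × 0.124468 = 0.0485424
Sum: 0.173431 + 0.0485424 = 0.221974
Responsibility of Population A: 0.173431 / 0.221974 ≈ 0.7813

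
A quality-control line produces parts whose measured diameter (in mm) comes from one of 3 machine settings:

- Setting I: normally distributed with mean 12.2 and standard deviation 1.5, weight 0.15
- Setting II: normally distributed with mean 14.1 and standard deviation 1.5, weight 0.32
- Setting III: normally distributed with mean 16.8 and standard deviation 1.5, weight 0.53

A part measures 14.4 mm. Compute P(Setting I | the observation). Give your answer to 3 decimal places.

By Bayes' theorem, P(k | x) = P(Z=k) f_k(x) / Σ_j P(Z=j) f_j(x).
Evaluate each component's likelihood at the observed value:
  L_I = 0.0907217
  L_II = 0.260695
  L_III = 0.0739472
Prior × likelihood for each component:
  P(Z=I)·L_I = 0.15 × 0.0907217 = 0.0136082
  P(Z=II)·L_II = 0.32 × 0.260695 = 0.0834224
  P(Z=III)·L_III = 0.53 × 0.0739472 = 0.039192
Normaliser: 0.0136082 + 0.0834224 + 0.039192 = 0.136223
P(Setting I | data) ≈ 0.100

0.100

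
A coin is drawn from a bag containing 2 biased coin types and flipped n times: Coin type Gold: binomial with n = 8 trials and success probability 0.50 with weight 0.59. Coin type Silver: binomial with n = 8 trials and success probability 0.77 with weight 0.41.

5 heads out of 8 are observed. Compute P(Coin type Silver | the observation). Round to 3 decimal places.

The responsibility of component k is π_k f_k(x) divided by Σ_j π_j f_j(x).
Evaluate each component's likelihood at the observed value:
  L_Gold = C(8,5)·0.50^5·0.50^3 = 56·0.03125·0.125 = 0.21875
  L_Silver = C(8,5)·0.77^5·0.23^3 = 56·0.270678·0.012167 = 0.184427
Unnormalised posteriors:
  π_Gold·L_Gold = 0.59 × 0.21875 = 0.129062
  π_Silver·L_Silver = 0.41 × 0.184427 = 0.0756152
Marginal: 0.129062 + 0.0756152 = 0.204678
So the posterior for Coin type Silver is 0.0756152 / 0.204678 ≈ 0.369.

0.369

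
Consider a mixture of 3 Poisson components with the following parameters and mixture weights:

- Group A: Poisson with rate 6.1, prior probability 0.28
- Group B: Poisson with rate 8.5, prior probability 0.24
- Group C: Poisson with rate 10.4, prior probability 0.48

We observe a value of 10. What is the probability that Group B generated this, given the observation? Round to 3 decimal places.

By Bayes' theorem, P(k | x) = w_k f_k(x) / Σ_j w_j f_j(x).
Poisson probabilities:
  p_A = e^(−6.1)·6.1^10/10! = 0.0440899
  p_B = e^(−8.5)·8.5^10/10! = 0.110388
  p_C = e^(−10.4)·10.4^10/10! = 0.124139
Weight by the priors:
  w_A·p_A = 0.28 × 0.0440899 = 0.0123452
  w_B·p_B = 0.24 × 0.110388 = 0.0264932
  w_C·p_C = 0.48 × 0.124139 = 0.0595867
Marginal: 0.0123452 + 0.0264932 + 0.0595867 = 0.098425
So the posterior for Group B is 0.0264932 / 0.098425 ≈ 0.269.

0.269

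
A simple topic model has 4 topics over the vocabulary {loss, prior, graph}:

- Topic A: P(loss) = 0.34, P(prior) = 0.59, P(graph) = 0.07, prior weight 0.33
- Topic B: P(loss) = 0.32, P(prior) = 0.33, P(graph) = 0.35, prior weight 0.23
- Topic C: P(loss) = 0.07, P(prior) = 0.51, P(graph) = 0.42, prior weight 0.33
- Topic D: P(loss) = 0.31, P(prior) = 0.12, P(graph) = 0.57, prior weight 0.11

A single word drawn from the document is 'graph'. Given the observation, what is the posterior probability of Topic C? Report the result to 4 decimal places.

Posterior ∝ prior × likelihood, so P(k | x) ∝ π_k f_k(x); normalise over all components.
Evaluate each component's likelihood at the observed value:
  L_A = 0.07
  L_B = 0.35
  L_C = 0.42
  L_D = 0.57
Unnormalised posteriors:
  π_A·L_A = 0.33 × 0.07 = 0.0231
  π_B·L_B = 0.23 × 0.35 = 0.0805
  π_C·L_C = 0.33 × 0.42 = 0.1386
  π_D·L_D = 0.11 × 0.57 = 0.0627
Sum: 0.0231 + 0.0805 + 0.1386 + 0.0627 = 0.3049
So the posterior for Topic C is 0.1386 / 0.3049 ≈ 0.4546.

0.4546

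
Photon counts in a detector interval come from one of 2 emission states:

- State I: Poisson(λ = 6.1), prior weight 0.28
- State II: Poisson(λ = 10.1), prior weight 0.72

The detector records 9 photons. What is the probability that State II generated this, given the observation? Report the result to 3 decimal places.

By Bayes' theorem, P(k | x) = π_k f_k(x) / Σ_j π_j f_j(x).
Poisson probabilities:
  p_I = e^(−6.1)·6.1^9/9! = 0.0722785
  p_II = e^(−10.1)·10.1^9/9! = 0.12381
Prior × likelihood for each component:
  π_I·p_I = 0.28 × 0.0722785 = 0.020238
  π_II·p_II = 0.72 × 0.12381 = 0.0891431
Marginal: 0.020238 + 0.0891431 = 0.109381
Responsibility of State II: 0.0891431 / 0.109381 ≈ 0.815

0.815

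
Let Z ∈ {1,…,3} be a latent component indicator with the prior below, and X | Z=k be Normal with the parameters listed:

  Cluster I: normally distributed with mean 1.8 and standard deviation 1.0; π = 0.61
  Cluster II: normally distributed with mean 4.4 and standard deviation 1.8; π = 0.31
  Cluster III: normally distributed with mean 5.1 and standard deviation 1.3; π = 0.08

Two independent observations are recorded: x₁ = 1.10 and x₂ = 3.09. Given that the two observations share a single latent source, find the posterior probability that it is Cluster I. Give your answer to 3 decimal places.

P(component k | x) = π_k·f_k(x) / marginal(x), where marginal(x) = Σ_j π_j·f_j(x).
Since both observations come from the same component, the likelihood for component k is f_k(x₁)·f_k(x₂).
  f_I = [(1/(1.0·√(2π)))·exp(−(1.10−1.8)²/(2·1.0²)) = 0.398942·exp(-0.24500) = 0.312254] × [0.173602] = 0.054208
  f_II = [(1/(1.8·√(2π)))·exp(−(1.10−4.4)²/(2·1.8²)) = 0.221635·exp(-1.68056) = 0.041284] × [0.170068] = 0.00702109
  f_III = [(1/(1.3·√(2π)))·exp(−(1.10−5.1)²/(2·1.3²)) = 0.306879·exp(-4.73373) = 0.00269858] × [0.0928659] = 0.000250606
Multiply by the mixture weights:
  π_I·f_I = 0.61 × 0.054208 = 0.0330669
  π_II·f_II = 0.31 × 0.00702109 = 0.00217654
  π_III·f_III = 0.08 × 0.000250606 = 2.00485e-05
Normaliser: 0.0330669 + 0.00217654 + 2.00485e-05 = 0.0352635
P(Cluster I | x₁, x₂) ≈ 0.938

0.938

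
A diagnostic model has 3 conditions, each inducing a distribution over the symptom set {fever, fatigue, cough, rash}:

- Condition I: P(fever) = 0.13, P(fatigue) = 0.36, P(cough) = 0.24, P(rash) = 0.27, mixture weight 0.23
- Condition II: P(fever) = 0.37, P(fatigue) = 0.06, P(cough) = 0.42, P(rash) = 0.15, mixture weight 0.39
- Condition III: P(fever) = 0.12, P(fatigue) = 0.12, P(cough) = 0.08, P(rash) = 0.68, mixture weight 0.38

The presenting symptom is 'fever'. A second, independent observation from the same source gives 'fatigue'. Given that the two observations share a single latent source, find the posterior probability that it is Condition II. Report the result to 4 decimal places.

0.3478

P(component k | x) = π_k·f_k(x) / marginal(x), where marginal(x) = Σ_j π_j·f_j(x).
Since both observations come from the same component, the likelihood for component k is f_k(x₁)·f_k(x₂).
  f_I = [P(fever | comp) = 0.13] × [0.36] = 0.0468
  f_II = [P(fever | comp) = 0.37] × [0.06] = 0.0222
  f_III = [P(fever | comp) = 0.12] × [0.12] = 0.0144
Prior × likelihood for each component:
  π_I·f_I = 0.23 × 0.0468 = 0.010764
  π_II·f_II = 0.39 × 0.0222 = 0.008658
  π_III·f_III = 0.38 × 0.0144 = 0.005472
Marginal: 0.010764 + 0.008658 + 0.005472 = 0.024894
P(Condition II | data) = 0.008658 / 0.024894 ≈ 0.3478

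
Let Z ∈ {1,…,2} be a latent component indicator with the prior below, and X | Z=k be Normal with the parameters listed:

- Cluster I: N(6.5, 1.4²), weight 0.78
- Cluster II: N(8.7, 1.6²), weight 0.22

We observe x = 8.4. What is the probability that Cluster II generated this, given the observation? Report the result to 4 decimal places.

Apply Bayes' rule: the posterior for each component is proportional to its prior times its likelihood at x.
Normal densities:
  f_I = (1/(1.4·√(2π)))·exp(−(8.4−6.5)²/(2·1.4²)) = 0.284959·exp(-0.92092) = 0.113457
  f_II = (1/(1.6·√(2π)))·exp(−(8.4−8.7)²/(2·1.6²)) = 0.249339·exp(-0.01758) = 0.244994
Weight by the priors:
  w_I·f_I = 0.78 × 0.113457 = 0.0884967
  w_II·f_II = 0.22 × 0.244994 = 0.0538987
Marginal: 0.0884967 + 0.0538987 = 0.142395
P(Cluster II | x) = 0.0538987 / 0.142395 ≈ 0.3785

0.3785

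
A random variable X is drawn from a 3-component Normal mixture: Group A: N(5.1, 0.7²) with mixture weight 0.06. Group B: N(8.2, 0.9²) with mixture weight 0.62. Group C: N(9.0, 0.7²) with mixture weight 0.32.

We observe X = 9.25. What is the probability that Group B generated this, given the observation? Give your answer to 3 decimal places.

0.449

The responsibility of component k is π_k f_k(x) divided by Σ_j π_j f_j(x).
Evaluate each component's likelihood at the observed value:
  L_A = 1.32901e-08
  L_B = 0.224443
  L_C = 0.534706
Weight by the priors:
  π_A·L_A = 0.06 × 1.32901e-08 = 7.97409e-10
  π_B·L_B = 0.62 × 0.224443 = 0.139155
  π_C·L_C = 0.32 × 0.534706 = 0.171106
Evidence: 7.97409e-10 + 0.139155 + 0.171106 = 0.31026
Responsibility of Group B: 0.139155 / 0.31026 ≈ 0.449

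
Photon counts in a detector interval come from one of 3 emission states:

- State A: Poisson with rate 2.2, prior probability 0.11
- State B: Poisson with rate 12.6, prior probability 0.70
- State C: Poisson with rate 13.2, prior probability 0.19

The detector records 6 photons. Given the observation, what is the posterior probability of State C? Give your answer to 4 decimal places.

By Bayes' theorem, P(k | x) = P(Z=k) f_k(x) / Σ_j P(Z=j) f_j(x).
Poisson probabilities:
  L_A = e^(−2.2)·2.2^6/6! = 0.0174484
  L_B = e^(−12.6)·12.6^6/6! = 0.0187405
  L_C = e^(−13.2)·13.2^6/6! = 0.0135964
Unnormalised posteriors:
  P(Z=A)·L_A = 0.11 × 0.0174484 = 0.00191932
  P(Z=B)·L_B = 0.70 × 0.0187405 = 0.0131183
  P(Z=C)·L_C = 0.19 × 0.0135964 = 0.00258332
Sum: 0.00191932 + 0.0131183 + 0.00258332 = 0.017621
P(State C | 6 photons) = 0.00258332 / 0.017621 ≈ 0.1466

0.1466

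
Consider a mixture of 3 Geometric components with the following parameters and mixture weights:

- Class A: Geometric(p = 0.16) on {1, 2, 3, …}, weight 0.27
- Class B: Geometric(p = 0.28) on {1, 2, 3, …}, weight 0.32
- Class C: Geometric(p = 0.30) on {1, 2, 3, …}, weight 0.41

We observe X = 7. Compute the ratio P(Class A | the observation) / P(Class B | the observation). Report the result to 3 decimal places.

Since P(k|x) ∝ π_k f_k(x), the posterior odds are π_i f_i(x) / (π_j f_j(x)).
Evaluate each component's likelihood at the observed value:
  L_A = 0.16·(1−0.16)^6 = 0.16·0.351298 = 0.0562077
  L_B = 0.28·(1−0.28)^6 = 0.28·0.139314 = 0.0390079
  L_C = 0.30·(1−0.30)^6 = 0.30·0.117649 = 0.0352947
0.0151761 / 0.0124825 ≈ 1.216

1.216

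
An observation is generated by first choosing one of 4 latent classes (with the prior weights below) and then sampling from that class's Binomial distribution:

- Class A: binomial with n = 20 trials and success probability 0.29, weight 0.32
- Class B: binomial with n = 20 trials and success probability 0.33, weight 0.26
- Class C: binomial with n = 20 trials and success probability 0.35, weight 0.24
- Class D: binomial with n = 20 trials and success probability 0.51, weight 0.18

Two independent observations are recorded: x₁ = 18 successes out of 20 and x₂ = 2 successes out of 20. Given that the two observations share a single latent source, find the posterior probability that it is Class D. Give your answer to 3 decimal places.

Apply Bayes' rule: the posterior for each component is proportional to its prior times its likelihood at x.
Since both observations come from the same component, the likelihood for component k is f_k(x₁)·f_k(x₂).
  p_A = [C(20,18)·0.29^18·0.71^2 = 190·2.10457e-10·0.5041 = 2.01574e-08] × [0.0335892] = 6.77071e-10
  p_B = [C(20,18)·0.33^18·0.67^2 = 190·2.15403e-09·0.4489 = 1.83719e-07] × [0.0153154] = 2.81373e-09
  p_C = [C(20,18)·0.35^18·0.65^2 = 190·6.2119e-09·0.4225 = 4.98661e-07] × [0.00998459] = 4.97892e-09
  p_D = [C(20,18)·0.51^18·0.49^2 = 190·5.44833e-06·0.2401 = 0.000248547] × [0.000131046] = 3.25711e-08
Multiply by the mixture weights:
  P(Z=A)·p_A = 0.32 × 6.77071e-10 = 2.16663e-10
  P(Z=B)·p_B = 0.26 × 2.81373e-09 = 7.31569e-10
  P(Z=C)·p_C = 0.24 × 4.97892e-09 = 1.19494e-09
  P(Z=D)·p_D = 0.18 × 3.25711e-08 = 5.8628e-09
Sum: 2.16663e-10 + 7.31569e-10 + 1.19494e-09 + 5.8628e-09 = 8.00597e-09
P(Class D | x₁,x₂) = 5.8628e-09 / 8.00597e-09 ≈ 0.732

0.732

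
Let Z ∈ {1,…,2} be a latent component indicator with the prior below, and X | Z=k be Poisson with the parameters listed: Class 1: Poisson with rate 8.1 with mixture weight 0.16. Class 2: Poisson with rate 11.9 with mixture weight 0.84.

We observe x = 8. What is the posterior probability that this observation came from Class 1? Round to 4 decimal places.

0.2818

The responsibility of component k is P(Z=k) f_k(x) divided by Σ_j P(Z=j) f_j(x).
Evaluate each component's likelihood at the observed value:
  f_1 = e^(−8.1)·8.1^8/8! = 0.1395
  f_2 = e^(−11.9)·11.9^8/8! = 0.0677253
Multiply by the mixture weights:
  P(Z=1)·f_1 = 0.16 × 0.1395 = 0.02232
  P(Z=2)·f_2 = 0.84 × 0.0677253 = 0.0568892
Denominator: 0.02232 + 0.0568892 = 0.0792092
P(Class 1 | data) = 0.02232 / 0.0792092 ≈ 0.2818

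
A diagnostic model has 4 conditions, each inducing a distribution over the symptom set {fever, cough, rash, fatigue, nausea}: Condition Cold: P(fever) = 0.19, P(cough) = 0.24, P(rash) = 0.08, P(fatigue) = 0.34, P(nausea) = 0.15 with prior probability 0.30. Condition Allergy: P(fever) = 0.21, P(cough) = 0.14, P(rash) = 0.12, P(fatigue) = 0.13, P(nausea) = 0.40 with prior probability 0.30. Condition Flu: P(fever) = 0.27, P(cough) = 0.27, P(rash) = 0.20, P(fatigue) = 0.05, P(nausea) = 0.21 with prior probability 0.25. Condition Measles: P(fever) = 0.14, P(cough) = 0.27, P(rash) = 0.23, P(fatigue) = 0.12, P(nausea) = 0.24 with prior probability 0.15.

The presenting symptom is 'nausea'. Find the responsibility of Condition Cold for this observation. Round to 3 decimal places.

0.178

The responsibility of component k is π_k f_k(x) divided by Σ_j π_j f_j(x).
Component likelihoods at x = 'nausea':
  L_Cold = 0.15
  L_Allergy = 0.4
  L_Flu = 0.21
  L_Measles = 0.24
Weight by the priors:
  π_Cold·L_Cold = 0.30 × 0.15 = 0.045
  π_Allergy·L_Allergy = 0.30 × 0.4 = 0.12
  π_Flu·L_Flu = 0.25 × 0.21 = 0.0525
  π_Measles·L_Measles = 0.15 × 0.24 = 0.036
Normaliser: 0.045 + 0.12 + 0.0525 + 0.036 = 0.2535
P(Condition Cold | the observation) = 0.045 / 0.2535 ≈ 0.178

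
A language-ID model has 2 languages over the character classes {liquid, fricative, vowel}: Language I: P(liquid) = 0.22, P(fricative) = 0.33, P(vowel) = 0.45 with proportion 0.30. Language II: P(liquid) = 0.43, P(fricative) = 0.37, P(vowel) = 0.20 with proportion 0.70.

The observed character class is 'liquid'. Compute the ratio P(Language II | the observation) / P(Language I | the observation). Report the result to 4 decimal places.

4.5606

Since P(k|x) ∝ w_k f_k(x), the posterior odds are w_i f_i(x) / (w_j f_j(x)).
Evaluate each component's likelihood at the observed value:
  L_I = 0.22
  L_II = 0.43
0.301 / 0.066 ≈ 4.5606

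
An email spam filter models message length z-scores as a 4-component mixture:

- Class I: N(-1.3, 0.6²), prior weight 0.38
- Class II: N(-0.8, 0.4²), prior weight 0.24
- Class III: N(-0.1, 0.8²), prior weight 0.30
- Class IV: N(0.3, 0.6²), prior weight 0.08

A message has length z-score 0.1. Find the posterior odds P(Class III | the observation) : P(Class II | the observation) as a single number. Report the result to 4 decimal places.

The posterior odds equal the prior odds times the likelihood ratio: (π_i/π_j)·(f_i(x)/f_j(x)).
Evaluate each component's likelihood at the observed value:
  f_I = (1/(0.6·√(2π)))·exp(−(0.1−-1.3)²/(2·0.6²)) = 0.664904·exp(-2.72222) = 0.0437031
  f_II = (1/(0.4·√(2π)))·exp(−(0.1−-0.8)²/(2·0.4²)) = 0.997356·exp(-2.53125) = 0.0793491
  f_III = (1/(0.8·√(2π)))·exp(−(0.1−-0.1)²/(2·0.8²)) = 0.498678·exp(-0.03125) = 0.483335
  f_IV = (1/(0.6·√(2π)))·exp(−(0.1−0.3)²/(2·0.6²)) = 0.664904·exp(-0.05556) = 0.628972
Posterior odds = (π_III·f_III) / (π_II·f_II) = (0.30·0.483335) / (0.24·0.0793491) = 0.145001 / 0.0190438 ≈ 7.6141

7.6141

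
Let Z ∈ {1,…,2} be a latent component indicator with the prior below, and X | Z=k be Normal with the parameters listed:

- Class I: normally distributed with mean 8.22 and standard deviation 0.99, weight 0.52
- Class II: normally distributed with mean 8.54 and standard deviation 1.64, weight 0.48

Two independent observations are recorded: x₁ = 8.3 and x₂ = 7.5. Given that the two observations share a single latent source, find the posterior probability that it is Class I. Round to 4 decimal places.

By Bayes' theorem, P(k | x) = π_k f_k(x) / Σ_j π_j f_j(x).
Since both observations come from the same component, the likelihood for component k is f_k(x₁)·f_k(x₂).
  p_I = [(1/(0.99·√(2π)))·exp(−(8.3−8.22)²/(2·0.99²)) = 0.402972·exp(-0.00326) = 0.401658] × [0.309329] = 0.124244
  p_II = [(1/(1.64·√(2π)))·exp(−(8.3−8.54)²/(2·1.64²)) = 0.243257·exp(-0.01071) = 0.240667] × [0.198949] = 0.0478804
Weight by the priors:
  π_I·p_I = 0.52 × 0.124244 = 0.0646071
  π_II·p_II = 0.48 × 0.0478804 = 0.0229826
Sum: 0.0646071 + 0.0229826 = 0.0875897
Responsibility of Class I: 0.0646071 / 0.0875897 ≈ 0.7376

0.7376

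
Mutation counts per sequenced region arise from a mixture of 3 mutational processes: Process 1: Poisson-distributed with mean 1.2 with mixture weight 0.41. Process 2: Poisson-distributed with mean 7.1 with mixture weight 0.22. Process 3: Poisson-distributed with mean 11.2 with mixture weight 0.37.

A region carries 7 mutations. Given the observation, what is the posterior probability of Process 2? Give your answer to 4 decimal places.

0.5952

Apply Bayes' rule: the posterior for each component is proportional to its prior times its likelihood at x.
Poisson probabilities:
  p_1 = e^(−1.2)·1.2^7/7! = 0.000214134
  p_2 = e^(−7.1)·7.1^7/7! = 0.148897
  p_3 = e^(−11.2)·11.2^7/7! = 0.0599788
Prior × likelihood for each component:
  w_1·p_1 = 0.41 × 0.000214134 = 8.77948e-05
  w_2·p_2 = 0.22 × 0.148897 = 0.0327574
  w_3·p_3 = 0.37 × 0.0599788 = 0.0221921
Sum: 8.77948e-05 + 0.0327574 + 0.0221921 = 0.0550374
Responsibility of Process 2: 0.0327574 / 0.0550374 ≈ 0.5952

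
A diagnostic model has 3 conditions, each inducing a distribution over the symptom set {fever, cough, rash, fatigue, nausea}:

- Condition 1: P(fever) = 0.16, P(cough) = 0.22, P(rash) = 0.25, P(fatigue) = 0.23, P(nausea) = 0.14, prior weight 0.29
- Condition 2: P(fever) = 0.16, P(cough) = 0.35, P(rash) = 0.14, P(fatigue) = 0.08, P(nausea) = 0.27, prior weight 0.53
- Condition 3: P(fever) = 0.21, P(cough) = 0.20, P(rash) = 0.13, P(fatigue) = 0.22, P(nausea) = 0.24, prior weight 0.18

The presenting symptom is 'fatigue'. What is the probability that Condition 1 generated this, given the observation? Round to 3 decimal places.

0.449

Apply Bayes' rule: the posterior for each component is proportional to its prior times its likelihood at x.
Evaluate each component's likelihood at the observed value:
  p_1 = 0.23
  p_2 = 0.08
  p_3 = 0.22
Unnormalised posteriors:
  w_1·p_1 = 0.29 × 0.23 = 0.0667
  w_2·p_2 = 0.53 × 0.08 = 0.0424
  w_3·p_3 = 0.18 × 0.22 = 0.0396
Denominator: 0.0667 + 0.0424 + 0.0396 = 0.1487
P(Condition 1 | data) = 0.0667 / 0.1487 ≈ 0.449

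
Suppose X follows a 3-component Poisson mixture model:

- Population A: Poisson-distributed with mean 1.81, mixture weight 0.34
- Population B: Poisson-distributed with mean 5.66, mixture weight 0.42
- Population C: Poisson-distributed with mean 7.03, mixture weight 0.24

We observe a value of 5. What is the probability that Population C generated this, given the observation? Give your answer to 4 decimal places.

Posterior ∝ prior × likelihood, so P(k | x) ∝ P(Z=k) f_k(x); normalise over all components.
Evaluate each component's likelihood at the observed value:
  f_A = e^(−1.81)·1.81^5/5! = 0.0264935
  f_B = e^(−5.66)·5.66^5/5! = 0.168575
  f_C = e^(−7.03)·7.03^5/5! = 0.126621
Weight by the priors:
  P(Z=A)·f_A = 0.34 × 0.0264935 = 0.00900778
  P(Z=B)·f_B = 0.42 × 0.168575 = 0.0708017
  P(Z=C)·f_C = 0.24 × 0.126621 = 0.030389
Normaliser: 0.00900778 + 0.0708017 + 0.030389 = 0.110198
Responsibility of Population C: 0.030389 / 0.110198 ≈ 0.2758

0.2758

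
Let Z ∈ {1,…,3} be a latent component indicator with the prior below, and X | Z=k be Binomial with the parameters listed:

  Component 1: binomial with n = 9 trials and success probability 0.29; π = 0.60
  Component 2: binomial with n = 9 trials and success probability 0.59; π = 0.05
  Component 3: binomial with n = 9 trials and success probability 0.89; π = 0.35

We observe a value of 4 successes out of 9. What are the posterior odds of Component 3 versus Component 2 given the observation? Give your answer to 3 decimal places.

0.050

Since P(k|x) ∝ π_k f_k(x), the posterior odds are π_i f_i(x) / (π_j f_j(x)).
Binomial probabilities:
  f_1 = C(9,4)·0.29^4·0.71^5 = 126·0.00707281·0.180423 = 0.160788
  f_2 = C(9,4)·0.59^4·0.41^5 = 126·0.121174·0.0115856 = 0.176888
  f_3 = C(9,4)·0.89^4·0.11^5 = 126·0.627422·1.61051e-05 = 0.00127319
0.000445617 / 0.00884439 ≈ 0.050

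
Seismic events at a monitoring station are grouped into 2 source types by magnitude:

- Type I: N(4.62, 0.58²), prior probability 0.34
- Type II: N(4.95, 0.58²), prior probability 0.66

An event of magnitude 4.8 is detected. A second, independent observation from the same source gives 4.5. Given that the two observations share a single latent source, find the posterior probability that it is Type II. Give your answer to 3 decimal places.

0.598

Posterior ∝ prior × likelihood, so P(k | x) ∝ w_k f_k(x); normalise over all components.
Since both observations come from the same component, the likelihood for component k is f_k(x₁)·f_k(x₂).
  f_I = [(1/(0.58·√(2π)))·exp(−(4.8−4.62)²/(2·0.58²)) = 0.687832·exp(-0.04816) = 0.655493] × [0.673266] = 0.441321
  f_II = [(1/(0.58·√(2π)))·exp(−(4.8−4.95)²/(2·0.58²)) = 0.687832·exp(-0.03344) = 0.665209] × [0.509059] = 0.33863
Unnormalised posteriors:
  w_I·f_I = 0.34 × 0.441321 = 0.150049
  w_II·f_II = 0.66 × 0.33863 = 0.223496
Normaliser: 0.150049 + 0.223496 = 0.373545
Responsibility of Type II: 0.223496 / 0.373545 ≈ 0.598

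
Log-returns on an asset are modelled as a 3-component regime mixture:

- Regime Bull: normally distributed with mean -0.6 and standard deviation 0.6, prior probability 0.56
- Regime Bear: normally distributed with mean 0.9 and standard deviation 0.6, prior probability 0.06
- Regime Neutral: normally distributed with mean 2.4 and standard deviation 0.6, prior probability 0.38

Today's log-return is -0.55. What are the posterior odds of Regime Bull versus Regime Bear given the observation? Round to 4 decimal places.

172.4761

Since P(k|x) ∝ π_k f_k(x), the posterior odds are π_i f_i(x) / (π_j f_j(x)).
Component likelihoods at x = -0.55:
  p_Bull = 0.662599
  p_Bear = 0.0358557
  p_Neutral = 3.74564e-06
0.371056 / 0.00215134 ≈ 172.4761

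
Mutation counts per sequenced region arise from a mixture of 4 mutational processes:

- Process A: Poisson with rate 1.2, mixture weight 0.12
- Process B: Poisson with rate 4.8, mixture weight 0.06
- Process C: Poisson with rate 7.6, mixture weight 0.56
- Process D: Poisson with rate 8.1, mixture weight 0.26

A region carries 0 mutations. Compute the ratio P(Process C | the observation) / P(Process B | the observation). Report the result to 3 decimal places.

0.568

The posterior odds equal the prior odds times the likelihood ratio: (π_i/π_j)·(f_i(x)/f_j(x)).
Component likelihoods at x = 0 mutations:
  f_A = e^(−1.2)·1.2^0/0! = 0.301194
  f_B = e^(−4.8)·4.8^0/0! = 0.00822975
  f_C = e^(−7.6)·7.6^0/0! = 0.000500451
  f_D = e^(−8.1)·8.1^0/0! = 0.000303539
Odds = (0.56/0.06) × (0.000500451/0.00822975) = 9.33333 × 0.0608101 ≈ 0.568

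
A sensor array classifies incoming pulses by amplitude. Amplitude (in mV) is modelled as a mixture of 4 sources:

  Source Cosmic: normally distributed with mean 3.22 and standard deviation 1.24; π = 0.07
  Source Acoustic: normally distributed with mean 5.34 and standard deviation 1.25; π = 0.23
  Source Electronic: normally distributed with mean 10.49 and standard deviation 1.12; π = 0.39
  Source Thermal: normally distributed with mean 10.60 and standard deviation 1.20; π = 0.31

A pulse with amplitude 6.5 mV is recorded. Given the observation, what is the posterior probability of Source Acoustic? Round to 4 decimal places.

Apply Bayes' rule: the posterior for each component is proportional to its prior times its likelihood at x.
Component likelihoods at x = 6.5 mV:
  L_Cosmic = (1/(1.24·√(2π)))·exp(−(6.5−3.22)²/(2·1.24²)) = 0.321728·exp(-3.49844) = 0.00973051
  L_Acoustic = (1/(1.25·√(2π)))·exp(−(6.5−5.34)²/(2·1.25²)) = 0.319154·exp(-0.43059) = 0.20749
  L_Electronic = (1/(1.12·√(2π)))·exp(−(6.5−10.49)²/(2·1.12²)) = 0.356198·exp(-6.34570) = 0.000624868
  L_Thermal = (1/(1.20·√(2π)))·exp(−(6.5−10.60)²/(2·1.20²)) = 0.332452·exp(-5.83681) = 0.000970144
Unnormalised posteriors:
  π_Cosmic·L_Cosmic = 0.07 × 0.00973051 = 0.000681136
  π_Acoustic·L_Acoustic = 0.23 × 0.20749 = 0.0477226
  π_Electronic·L_Electronic = 0.39 × 0.000624868 = 0.000243698
  π_Thermal·L_Thermal = 0.31 × 0.000970144 = 0.000300745
Normaliser: 0.000681136 + 0.0477226 + 0.000243698 + 0.000300745 = 0.0489482
Responsibility of Source Acoustic: 0.0477226 / 0.0489482 ≈ 0.9750

0.9750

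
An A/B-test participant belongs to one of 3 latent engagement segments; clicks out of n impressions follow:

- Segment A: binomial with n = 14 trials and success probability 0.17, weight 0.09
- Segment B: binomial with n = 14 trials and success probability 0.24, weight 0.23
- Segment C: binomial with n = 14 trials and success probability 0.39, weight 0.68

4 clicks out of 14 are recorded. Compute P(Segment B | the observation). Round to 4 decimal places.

Posterior ∝ prior × likelihood, so P(k | x) ∝ w_k f_k(x); normalise over all components.
Component likelihoods at x = 4 clicks out of 14:
  f_A = C(14,4)·0.17^4·0.83^10 = 1001·0.00083521·0.15516 = 0.129721
  f_B = C(14,4)·0.24^4·0.76^10 = 1001·0.00331776·0.0642889 = 0.213508
  f_C = C(14,4)·0.39^4·0.61^10 = 1001·0.0231344·0.00713343 = 0.165193
Multiply by the mixture weights:
  w_A·f_A = 0.09 × 0.129721 = 0.0116749
  w_B·f_B = 0.23 × 0.213508 = 0.0491069
  w_C·f_C = 0.68 × 0.165193 = 0.112331
Sum: 0.0116749 + 0.0491069 + 0.112331 = 0.173113
P(Segment B | 4 clicks out of 14) ≈ 0.2837

0.2837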